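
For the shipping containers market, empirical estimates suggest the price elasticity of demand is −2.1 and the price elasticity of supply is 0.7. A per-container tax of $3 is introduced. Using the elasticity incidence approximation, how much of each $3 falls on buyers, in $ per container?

Incidence ratio: buyers' share ≈ εs / (εs + |εd|) = 0.7 / (0.7 + 2.1) = 0.25.
So buyers bear ≈ 0.25 × $3 = $0.75; producers bear $2.25.

Buyers bear ≈ $0.75 per container.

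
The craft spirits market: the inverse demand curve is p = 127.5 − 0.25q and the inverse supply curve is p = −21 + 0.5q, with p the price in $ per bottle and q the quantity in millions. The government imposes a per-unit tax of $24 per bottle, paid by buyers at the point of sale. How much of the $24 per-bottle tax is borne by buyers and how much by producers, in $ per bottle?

Buyers bear $8 per bottle; producers bear $16 per bottle.

Inverting to q(p) form: qd = 510 − 4p; qs = 2p + 42.
Before the tax: set 510 − 4p = 2p + 42 → p* = $78, q* = 198.
With the tax collected from buyers, demand (in seller-price terms) shifts: qd = 510 − 4(p + 24).
New equilibrium: buyers pay $86, producers receive $62, q = 166. (Wedge: pb − ps = 24.)
Burden on buyers: $8; on producers: $16. (They sum to $24.)
The less price-elastic side of the market bears the larger share of a per-unit tax.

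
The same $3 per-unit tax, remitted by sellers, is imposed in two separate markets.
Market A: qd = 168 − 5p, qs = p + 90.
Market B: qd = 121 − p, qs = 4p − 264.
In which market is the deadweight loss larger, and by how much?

Market A, by $0.15.

Market A: pre-tax p* = $13, q* = 103; post-tax q = 100.5; deadweight loss = $3.75.
Market B: pre-tax p* = $77, q* = 44; post-tax q = 41.6; deadweight loss = $3.6.
Difference: $3.75 vs $3.6 → market A is larger by $0.15.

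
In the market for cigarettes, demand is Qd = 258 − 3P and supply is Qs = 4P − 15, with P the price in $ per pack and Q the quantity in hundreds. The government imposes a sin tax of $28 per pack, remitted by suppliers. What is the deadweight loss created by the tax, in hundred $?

Deadweight loss = $672 hundred.

Before the tax: set 258 − 3P = 4P − 15 → P* = $39, Q* = 141.
With the tax collected from suppliers, supply shifts: Qs = 4(P − 28) − 15.
New equilibrium: buyers pay $55, suppliers receive $27, Q = 93. (Wedge: Pb − Ps = 28.)
Quantity falls by |ΔQ| = |141 − 93| = 48.
DWL = ½ · t · |ΔQ| = ½ · 28 · 48 = $672.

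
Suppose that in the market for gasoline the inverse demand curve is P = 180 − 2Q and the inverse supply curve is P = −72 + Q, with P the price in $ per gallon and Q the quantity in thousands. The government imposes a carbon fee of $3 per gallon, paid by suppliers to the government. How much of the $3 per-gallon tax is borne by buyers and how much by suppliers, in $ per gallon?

Buyers bear $2 per gallon; suppliers bear $1 per gallon.

Inverting to Q(P) form: Qd = 90 − 0.5P; Qs = P + 72.
Without the tax, 90 − 0.5P = P + 72 gives 1.5P = 18, so P* = $12 and Q* = 84.
With the tax collected from suppliers, supply shifts: Qs = (P − 3) + 72.
New equilibrium: buyers pay $14, suppliers receive $11, Q = 83. (Wedge: Pb − Ps = 3.)
Burden on buyers: $2; on suppliers: $1. (They sum to $3.)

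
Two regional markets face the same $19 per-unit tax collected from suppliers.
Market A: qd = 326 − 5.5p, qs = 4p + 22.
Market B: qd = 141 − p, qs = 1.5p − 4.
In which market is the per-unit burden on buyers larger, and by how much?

Market A: pre-tax p* = $32, q* = 150; post-tax q = 106; per-unit burden on buyers = $8.
Market B: pre-tax p* = $58, q* = 83; post-tax q = 71.6; per-unit burden on buyers = $11.4.
Difference: $8 vs $11.4 → market B is larger by $3.4.

Market B, by $3.4.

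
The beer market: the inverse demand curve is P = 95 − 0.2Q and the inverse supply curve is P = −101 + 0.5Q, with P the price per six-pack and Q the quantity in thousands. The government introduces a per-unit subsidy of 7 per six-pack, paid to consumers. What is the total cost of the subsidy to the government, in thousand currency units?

Rewrite in direct form: Qd = 475 − 5P and Qs = 2P + 202.
Before the subsidy: set 475 − 5P = 2P + 202 → P* = 39, Q* = 280.
With a per-unit subsidy paid to consumers, each effectively pays P − 7, so demand becomes Qd = 475 − 5(P − 7).
New equilibrium: consumers pay 37, producers receive 44, Q = 290. (Wedge: Pb − Ps = −7.)
Outlay = t · Q = 7 · 290 = 2030.

Government outlay = 2030 thousand.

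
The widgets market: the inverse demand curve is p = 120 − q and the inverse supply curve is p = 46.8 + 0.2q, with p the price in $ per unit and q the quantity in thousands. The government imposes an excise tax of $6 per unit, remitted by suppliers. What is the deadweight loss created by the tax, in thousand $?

Inverting to q(p) form: qd = 120 − p; qs = 5p − 234.
Before the tax: set 120 − p = 5p − 234 → p* = $59, q* = 61.
With the tax collected from suppliers, supply shifts: qs = 5(p − 6) − 234.
New equilibrium: consumers pay $64, suppliers receive $58, q = 56. (Wedge: pb − ps = 6.)
Quantity falls by |ΔQ| = |61 − 56| = 5.
DWL = ½ · t · |ΔQ| = ½ · 6 · 5 = $15.

Deadweight loss = $15 thousand.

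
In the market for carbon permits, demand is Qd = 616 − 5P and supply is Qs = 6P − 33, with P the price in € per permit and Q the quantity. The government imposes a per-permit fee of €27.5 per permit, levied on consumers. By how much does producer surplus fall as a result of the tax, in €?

Producer surplus falls by €3543.75.

Before the tax: set 616 − 5P = 6P − 33 → P* = €59, Q* = 321.
With the tax collected from consumers, demand (in seller-price terms) shifts: Qd = 616 − 5(P + 27.5).
New equilibrium: consumers pay €74, sellers receive €46.5, Q = 246. (Wedge: Pb − Ps = 27.5.)
ΔPS is the trapezoid between Q = 246 and Q = 321 of height €12.5: ½ · (321 + 246) · 12.5 = €3543.75.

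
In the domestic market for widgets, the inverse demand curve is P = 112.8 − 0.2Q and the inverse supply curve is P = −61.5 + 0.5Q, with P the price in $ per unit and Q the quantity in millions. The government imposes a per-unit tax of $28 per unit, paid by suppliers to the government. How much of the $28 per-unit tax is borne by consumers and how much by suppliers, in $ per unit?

Consumers bear $8 per unit; suppliers bear $20 per unit.

Inverting to Q(P) form: Qd = 564 − 5P; Qs = 2P + 123.
Before the tax: set 564 − 5P = 2P + 123 → P* = $63, Q* = 249.
With the tax collected from suppliers, supply shifts: Qs = 2(P − 28) + 123.
New equilibrium: consumers pay $71, suppliers receive $43, Q = 209. (Wedge: Pb − Ps = 28.)
Burden on consumers: $8; on suppliers: $20. (They sum to $28.)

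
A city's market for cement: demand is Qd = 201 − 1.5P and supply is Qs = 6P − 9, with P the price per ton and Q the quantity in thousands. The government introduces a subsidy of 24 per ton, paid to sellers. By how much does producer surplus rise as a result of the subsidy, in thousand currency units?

Without the subsidy, 201 − 1.5P = 6P − 9 gives 7.5P = 210, so P* = 28 and Q* = 159.
With a per-unit subsidy paid to sellers, each receives P + 24 per unit sold, so supply becomes Qs = 6(P + 24) − 9.
Solving gives Q = 187.8 with consumers paying 8.8 and sellers receiving 32.8 (the 24 wedge).
ΔPS is the trapezoid between Q = 187.8 and Q = 159 of height 4.8: ½ · (159 + 187.8) · 4.8 = 832.32.

Producer surplus rises by 832.32 thousand.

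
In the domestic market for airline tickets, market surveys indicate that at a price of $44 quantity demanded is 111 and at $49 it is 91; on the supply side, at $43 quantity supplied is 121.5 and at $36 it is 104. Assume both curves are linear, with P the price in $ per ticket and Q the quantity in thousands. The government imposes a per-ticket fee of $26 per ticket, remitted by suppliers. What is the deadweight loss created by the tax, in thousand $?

Deadweight loss = $520 thousand.

Demand slope: (91 − 111)/(49 − 44) = -4, so Qd = 287 − 4P.
Supply slope: (104 − 121.5)/(36 − 43) = 2.5, so Qs = 2.5P + 14.
Without the tax, 287 − 4P = 2.5P + 14 gives 6.5P = 273, so P* = $42 and Q* = 119.
With the tax collected from suppliers, supply shifts: Qs = 2.5(P − 26) + 14.
New equilibrium: buyers pay $52, suppliers receive $26, Q = 79. (Wedge: Pb − Ps = 26.)
Quantity falls by |ΔQ| = |119 − 79| = 40.
DWL = ½ · t · |ΔQ| = ½ · 26 · 40 = $520.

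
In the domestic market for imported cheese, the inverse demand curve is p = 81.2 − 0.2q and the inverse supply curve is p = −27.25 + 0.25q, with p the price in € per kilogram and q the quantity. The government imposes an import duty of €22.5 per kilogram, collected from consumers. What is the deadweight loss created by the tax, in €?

Deadweight loss = €562.5.

Rewrite in direct form: qd = 406 − 5p and qs = 4p + 109.
Before the tax: set 406 − 5p = 4p + 109 → p* = €33, q* = 241.
With the tax collected from consumers, demand (in seller-price terms) shifts: qd = 406 − 5(p + 22.5).
Solving gives q = 191 with consumers paying €43 and suppliers receiving €20.5 (the €22.5 wedge).
Quantity falls by |ΔQ| = |241 − 191| = 50.
DWL = ½ · t · |ΔQ| = ½ · 22.5 · 50 = €562.5.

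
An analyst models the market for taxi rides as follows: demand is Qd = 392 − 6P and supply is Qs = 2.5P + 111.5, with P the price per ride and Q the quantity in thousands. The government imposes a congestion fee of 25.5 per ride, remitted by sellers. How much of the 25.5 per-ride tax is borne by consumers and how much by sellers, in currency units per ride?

Without the tax, 392 − 6P = 2.5P + 111.5 gives 8.5P = 280.5, so P* = 33 and Q* = 194.
With the tax collected from sellers, supply shifts: Qs = 2.5(P − 25.5) + 111.5.
New equilibrium: consumers pay 40.5, sellers receive 15, Q = 149. (Wedge: Pb − Ps = 25.5.)
Burden on consumers: 7.5; on sellers: 18. (They sum to 25.5.)
The less price-elastic side of the market bears the larger share of a per-unit tax.

Consumers bear 7.5 per ride; sellers bear 18 per ride.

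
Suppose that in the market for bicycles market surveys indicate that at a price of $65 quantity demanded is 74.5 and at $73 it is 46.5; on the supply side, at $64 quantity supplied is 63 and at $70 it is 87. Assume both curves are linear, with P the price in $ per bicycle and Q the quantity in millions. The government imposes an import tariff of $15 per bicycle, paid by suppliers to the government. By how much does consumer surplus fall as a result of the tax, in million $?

Consumer surplus falls by $456 million.

Demand slope: (46.5 − 74.5)/(73 − 65) = -3.5, so Qd = 302 − 3.5P.
Supply slope: (87 − 63)/(70 − 64) = 4, so Qs = 4P − 193.
Before the tax: set 302 − 3.5P = 4P − 193 → P* = $66, Q* = 71.
With the tax collected from suppliers, supply shifts: Qs = 4(P − 15) − 193.
New equilibrium: consumers pay $74, suppliers receive $59, Q = 43. (Wedge: Pb − Ps = 15.)
ΔCS is the trapezoid between Q = 43 and Q = 71 of height $8: ½ · (71 + 43) · 8 = $456.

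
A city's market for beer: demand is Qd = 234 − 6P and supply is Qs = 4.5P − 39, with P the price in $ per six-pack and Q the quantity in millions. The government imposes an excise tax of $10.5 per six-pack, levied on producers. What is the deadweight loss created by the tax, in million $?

Deadweight loss = $141.75 million.

Before the tax: set 234 − 6P = 4.5P − 39 → P* = $26, Q* = 78.
With the tax collected from producers, supply shifts: Qs = 4.5(P − 10.5) − 39.
Solving gives Q = 51 with buyers paying $30.5 and producers receiving $20 (the $10.5 wedge).
Quantity falls by |ΔQ| = |78 − 51| = 27.
DWL = ½ · t · |ΔQ| = ½ · 10.5 · 27 = $141.75.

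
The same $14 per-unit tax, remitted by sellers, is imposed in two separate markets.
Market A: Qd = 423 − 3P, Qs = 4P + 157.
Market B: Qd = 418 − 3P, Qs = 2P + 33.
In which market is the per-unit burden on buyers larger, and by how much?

Market A: pre-tax P* = $38, Q* = 309; post-tax Q = 285; per-unit burden on buyers = $8.
Market B: pre-tax P* = $77, Q* = 187; post-tax Q = 170.2; per-unit burden on buyers = $5.6.
Difference: $8 vs $5.6 → market A is larger by $2.4.

Market A, by $2.4.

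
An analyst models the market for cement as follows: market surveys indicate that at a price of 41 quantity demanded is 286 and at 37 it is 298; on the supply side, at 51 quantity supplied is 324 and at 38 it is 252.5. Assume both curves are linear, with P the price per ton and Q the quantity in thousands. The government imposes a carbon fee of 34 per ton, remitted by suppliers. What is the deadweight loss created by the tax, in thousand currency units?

Deadweight loss = 1122 thousand.

Demand slope: (298 − 286)/(37 − 41) = -3, so Qd = 409 − 3P.
Supply slope: (252.5 − 324)/(38 − 51) = 5.5, so Qs = 5.5P + 43.5.
Without the tax, 409 − 3P = 5.5P + 43.5 gives 8.5P = 365.5, so P* = 43 and Q* = 280.
With the tax collected from suppliers, supply shifts: Qs = 5.5(P − 34) + 43.5.
New equilibrium: buyers pay 65, suppliers receive 31, Q = 214. (Wedge: Pb − Ps = 34.)
Quantity falls by |ΔQ| = |280 − 214| = 66.
DWL = ½ · t · |ΔQ| = ½ · 34 · 66 = 1122.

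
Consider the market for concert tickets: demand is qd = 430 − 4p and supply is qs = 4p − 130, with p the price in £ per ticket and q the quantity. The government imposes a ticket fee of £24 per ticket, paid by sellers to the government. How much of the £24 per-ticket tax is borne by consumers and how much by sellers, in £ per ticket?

Consumers bear £12 per ticket; sellers bear £12 per ticket.

Before the tax: set 430 − 4p = 4p − 130 → p* = £70, q* = 150.
With the tax collected from sellers, supply shifts: qs = 4(p − 24) − 130.
New equilibrium: consumers pay £82, sellers receive £58, q = 102. (Wedge: pb − ps = 24.)
Burden on consumers: £12; on sellers: £12. (They sum to £24.)
The less price-elastic side of the market bears the larger share of a per-unit tax.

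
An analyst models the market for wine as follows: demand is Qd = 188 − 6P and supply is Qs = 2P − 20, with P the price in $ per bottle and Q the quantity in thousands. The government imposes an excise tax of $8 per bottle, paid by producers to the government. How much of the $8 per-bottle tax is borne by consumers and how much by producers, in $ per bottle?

Consumers bear $2 per bottle; producers bear $6 per bottle.

Before the tax: set 188 − 6P = 2P − 20 → P* = $26, Q* = 32.
With the tax collected from producers, supply shifts: Qs = 2(P − 8) − 20.
New equilibrium: consumers pay $28, producers receive $20, Q = 20. (Wedge: Pb − Ps = 8.)
Burden on consumers: $2; on producers: $6. (They sum to $8.)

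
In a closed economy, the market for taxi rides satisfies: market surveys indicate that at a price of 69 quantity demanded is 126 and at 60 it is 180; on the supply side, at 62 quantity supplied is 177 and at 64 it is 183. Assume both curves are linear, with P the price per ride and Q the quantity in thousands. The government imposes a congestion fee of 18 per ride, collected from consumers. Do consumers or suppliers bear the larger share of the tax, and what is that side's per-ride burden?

Suppliers bear the larger share: 12 per ride.

Demand slope: (180 − 126)/(60 − 69) = -6, so Qd = 540 − 6P.
Supply slope: (183 − 177)/(64 − 62) = 3, so Qs = 3P − 9.
Before the tax: set 540 − 6P = 3P − 9 → P* = 61, Q* = 174.
With the tax collected from consumers, demand (in seller-price terms) shifts: Qd = 540 − 6(P + 18).
New equilibrium: consumers pay 67, suppliers receive 49, Q = 138. (Wedge: Pb − Ps = 18.)
Per-ride burden: consumers 6, suppliers 12.
Suppliers take the larger share because supply is less price-elastic here (demand slope 6 vs supply slope 3).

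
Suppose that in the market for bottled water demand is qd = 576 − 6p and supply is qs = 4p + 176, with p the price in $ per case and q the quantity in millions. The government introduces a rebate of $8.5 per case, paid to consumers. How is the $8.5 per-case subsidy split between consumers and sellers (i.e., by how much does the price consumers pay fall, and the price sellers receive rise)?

Without the subsidy, 576 − 6p = 4p + 176 gives 10p = 400, so p* = $40 and q* = 336.
With a per-unit subsidy paid to consumers, each effectively pays p − 8.5, so demand becomes qd = 576 − 6(p − 8.5).
New equilibrium: consumers pay $36.6, sellers receive $45.1, q = 356.4. (Wedge: pb − ps = −8.5.)
Gain to consumers: $3.4; to sellers: $5.1. (They sum to $8.5.)

Consumers gain $3.4 per case; sellers gain $5.1 per case.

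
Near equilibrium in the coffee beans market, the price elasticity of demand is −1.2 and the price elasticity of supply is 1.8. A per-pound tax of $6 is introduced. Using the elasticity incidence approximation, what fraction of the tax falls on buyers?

Buyers' share ≈ 0.6.

Incidence ratio: buyers' share ≈ εs / (εs + |εd|) = 1.8 / (1.8 + 1.2) = 0.6.
Supply is the more elastic side, so buyers bear the larger share.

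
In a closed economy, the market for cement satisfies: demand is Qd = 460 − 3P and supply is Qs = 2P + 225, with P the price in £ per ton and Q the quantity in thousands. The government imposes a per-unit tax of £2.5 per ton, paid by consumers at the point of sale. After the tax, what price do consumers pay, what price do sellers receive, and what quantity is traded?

Without the tax, 460 − 3P = 2P + 225 gives 5P = 235, so P* = £47 and Q* = 319.
With the tax collected from consumers, demand (in seller-price terms) shifts: Qd = 460 − 3(P + 2.5).
New equilibrium: consumers pay £48, sellers receive £45.5, Q = 316. (Wedge: Pb − Ps = 2.5.)
The less price-elastic side of the market bears the larger share of a per-unit tax.

Consumers pay £48; sellers receive £45.5; quantity = 316.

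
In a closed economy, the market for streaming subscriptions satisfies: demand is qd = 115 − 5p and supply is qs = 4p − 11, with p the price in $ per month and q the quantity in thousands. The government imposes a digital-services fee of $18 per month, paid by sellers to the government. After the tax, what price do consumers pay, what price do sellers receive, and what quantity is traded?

Without the tax, 115 − 5p = 4p − 11 gives 9p = 126, so p* = $14 and q* = 45.
With the tax collected from sellers, supply shifts: qs = 4(p − 18) − 11.
Solving gives q = 5 with consumers paying $22 and sellers receiving $4 (the $18 wedge).

Consumers pay $22; sellers receive $4; quantity = 5.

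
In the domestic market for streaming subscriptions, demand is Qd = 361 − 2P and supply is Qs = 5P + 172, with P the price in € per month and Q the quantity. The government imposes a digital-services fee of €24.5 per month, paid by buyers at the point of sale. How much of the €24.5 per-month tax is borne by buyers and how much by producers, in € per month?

Buyers bear €17.5 per month; producers bear €7 per month.

Without the tax, 361 − 2P = 5P + 172 gives 7P = 189, so P* = €27 and Q* = 307.
With the tax collected from buyers, demand (in seller-price terms) shifts: Qd = 361 − 2(P + 24.5).
Solving gives Q = 272 with buyers paying €44.5 and producers receiving €20 (the €24.5 wedge).
Burden on buyers: €17.5; on producers: €7. (They sum to €24.5.)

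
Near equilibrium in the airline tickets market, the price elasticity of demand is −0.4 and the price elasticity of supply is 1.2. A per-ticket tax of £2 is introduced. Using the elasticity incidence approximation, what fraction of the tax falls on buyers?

Incidence ratio: buyers' share ≈ εs / (εs + |εd|) = 1.2 / (1.2 + 0.4) = 0.75.
Supply is the more elastic side, so buyers bear the larger share.

Buyers' share ≈ 0.75.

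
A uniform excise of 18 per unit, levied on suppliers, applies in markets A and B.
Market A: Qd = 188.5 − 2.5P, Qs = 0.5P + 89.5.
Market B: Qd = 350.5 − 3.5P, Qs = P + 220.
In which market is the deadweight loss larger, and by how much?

Market B, by 58.5.

Market A: pre-tax P* = 33, Q* = 106; post-tax Q = 98.5; deadweight loss = 67.5.
Market B: pre-tax P* = 29, Q* = 249; post-tax Q = 235; deadweight loss = 126.
Difference: 67.5 vs 126 → market B is larger by 58.5.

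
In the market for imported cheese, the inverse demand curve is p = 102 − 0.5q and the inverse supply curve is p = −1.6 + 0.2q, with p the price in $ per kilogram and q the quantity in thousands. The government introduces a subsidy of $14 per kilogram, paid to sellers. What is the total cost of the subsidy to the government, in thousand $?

Government outlay = $2352 thousand.

Inverting to q(p) form: qd = 204 − 2p; qs = 5p + 8.
Without the subsidy, 204 − 2p = 5p + 8 gives 7p = 196, so p* = $28 and q* = 148.
With a per-unit subsidy paid to sellers, each receives p + 14 per unit sold, so supply becomes qs = 5(p + 14) + 8.
Solving gives q = 168 with buyers paying $18 and sellers receiving $32 (the $14 wedge).
Outlay = t · Q = 14 · 168 = $2352.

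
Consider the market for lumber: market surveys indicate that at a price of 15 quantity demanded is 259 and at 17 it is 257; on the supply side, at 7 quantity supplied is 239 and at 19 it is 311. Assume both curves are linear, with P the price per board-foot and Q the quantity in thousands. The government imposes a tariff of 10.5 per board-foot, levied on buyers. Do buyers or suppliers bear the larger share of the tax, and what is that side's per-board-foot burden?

Buyers bear the larger share: 9 per board-foot.

Demand slope: (257 − 259)/(17 − 15) = -1, so Qd = 274 − P.
Supply slope: (311 − 239)/(19 − 7) = 6, so Qs = 6P + 197.
Before the tax: set 274 − P = 6P + 197 → P* = 11, Q* = 263.
With the tax collected from buyers, demand (in seller-price terms) shifts: Qd = 274 − (P + 10.5).
New equilibrium: buyers pay 20, suppliers receive 9.5, Q = 254. (Wedge: Pb − Ps = 10.5.)
Per-board-foot burden: buyers 9, suppliers 1.5.
Buyers take the larger share because demand is less price-elastic here (demand slope 1 vs supply slope 6).
The less price-elastic side of the market bears the larger share of a per-unit tax.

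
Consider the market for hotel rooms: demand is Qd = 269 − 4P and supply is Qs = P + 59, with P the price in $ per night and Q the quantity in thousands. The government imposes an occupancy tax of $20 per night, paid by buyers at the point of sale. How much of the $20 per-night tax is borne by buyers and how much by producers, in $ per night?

Buyers bear $4 per night; producers bear $16 per night.

Without the tax, 269 − 4P = P + 59 gives 5P = 210, so P* = $42 and Q* = 101.
With the tax collected from buyers, demand (in seller-price terms) shifts: Qd = 269 − 4(P + 20).
New equilibrium: buyers pay $46, producers receive $26, Q = 85. (Wedge: Pb − Ps = 20.)
Burden on buyers: $4; on producers: $16. (They sum to $20.)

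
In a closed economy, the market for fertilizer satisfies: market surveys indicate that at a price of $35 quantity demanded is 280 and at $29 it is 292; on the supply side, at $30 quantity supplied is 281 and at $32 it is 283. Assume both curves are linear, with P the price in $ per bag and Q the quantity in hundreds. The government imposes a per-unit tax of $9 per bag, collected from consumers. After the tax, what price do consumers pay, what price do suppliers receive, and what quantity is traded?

Demand slope: (292 − 280)/(29 − 35) = -2, so Qd = 350 − 2P.
Supply slope: (283 − 281)/(32 − 30) = 1, so Qs = P + 251.
Without the tax, 350 − 2P = P + 251 gives 3P = 99, so P* = $33 and Q* = 284.
With the tax collected from consumers, demand (in seller-price terms) shifts: Qd = 350 − 2(P + 9).
New equilibrium: consumers pay $36, suppliers receive $27, Q = 278. (Wedge: Pb − Ps = 9.)
The less price-elastic side of the market bears the larger share of a per-unit tax.

Consumers pay $36; suppliers receive $27; quantity = 278.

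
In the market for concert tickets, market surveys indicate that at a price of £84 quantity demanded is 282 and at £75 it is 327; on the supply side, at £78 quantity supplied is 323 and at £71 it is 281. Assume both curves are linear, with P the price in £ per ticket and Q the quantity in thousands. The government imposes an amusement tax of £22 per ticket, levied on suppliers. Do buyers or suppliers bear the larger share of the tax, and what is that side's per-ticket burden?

Buyers bear the larger share: £12 per ticket.

Demand slope: (327 − 282)/(75 − 84) = -5, so Qd = 702 − 5P.
Supply slope: (281 − 323)/(71 − 78) = 6, so Qs = 6P − 145.
Before the tax: set 702 − 5P = 6P − 145 → P* = £77, Q* = 317.
With the tax collected from suppliers, supply shifts: Qs = 6(P − 22) − 145.
Solving gives Q = 257 with buyers paying £89 and suppliers receiving £67 (the £22 wedge).
Per-ticket burden: buyers £12, suppliers £10.
Buyers take the larger share because demand is less price-elastic here (demand slope 5 vs supply slope 6).
The less price-elastic side of the market bears the larger share of a per-unit tax.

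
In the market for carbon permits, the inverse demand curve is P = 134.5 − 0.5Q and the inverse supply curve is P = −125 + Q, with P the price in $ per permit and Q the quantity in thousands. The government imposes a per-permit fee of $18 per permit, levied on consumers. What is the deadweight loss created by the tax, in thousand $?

Inverting to Q(P) form: Qd = 269 − 2P; Qs = P + 125.
Without the tax, 269 − 2P = P + 125 gives 3P = 144, so P* = $48 and Q* = 173.
With the tax collected from consumers, demand (in seller-price terms) shifts: Qd = 269 − 2(P + 18).
New equilibrium: consumers pay $54, suppliers receive $36, Q = 161. (Wedge: Pb − Ps = 18.)
Quantity falls by |ΔQ| = |173 − 161| = 12.
DWL = ½ · t · |ΔQ| = ½ · 18 · 12 = $108.

Deadweight loss = $108 thousand.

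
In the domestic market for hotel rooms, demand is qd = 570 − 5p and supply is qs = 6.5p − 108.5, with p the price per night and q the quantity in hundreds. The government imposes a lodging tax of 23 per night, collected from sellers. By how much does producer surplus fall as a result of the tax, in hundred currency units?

Before the tax: set 570 − 5p = 6.5p − 108.5 → p* = 59, q* = 275.
With the tax collected from sellers, supply shifts: qs = 6.5(p − 23) − 108.5.
New equilibrium: consumers pay 72, sellers receive 49, q = 210. (Wedge: pb − ps = 23.)
ΔPS is the trapezoid between Q = 210 and Q = 275 of height 10: ½ · (275 + 210) · 10 = 2425.

Producer surplus falls by 2425 hundred.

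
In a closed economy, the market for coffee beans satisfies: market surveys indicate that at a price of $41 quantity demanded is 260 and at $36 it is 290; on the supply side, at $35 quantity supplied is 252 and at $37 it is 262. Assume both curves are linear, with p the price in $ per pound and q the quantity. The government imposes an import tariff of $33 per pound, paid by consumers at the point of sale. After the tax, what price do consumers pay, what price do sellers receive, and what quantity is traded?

Demand slope: (290 − 260)/(36 − 41) = -6, so qd = 506 − 6p.
Supply slope: (262 − 252)/(37 − 35) = 5, so qs = 5p + 77.
Without the tax, 506 − 6p = 5p + 77 gives 11p = 429, so p* = $39 and q* = 272.
With the tax collected from consumers, demand (in seller-price terms) shifts: qd = 506 − 6(p + 33).
New equilibrium: consumers pay $54, sellers receive $21, q = 182. (Wedge: pb − ps = 33.)
The less price-elastic side of the market bears the larger share of a per-unit tax.

Consumers pay $54; sellers receive $21; quantity = 182.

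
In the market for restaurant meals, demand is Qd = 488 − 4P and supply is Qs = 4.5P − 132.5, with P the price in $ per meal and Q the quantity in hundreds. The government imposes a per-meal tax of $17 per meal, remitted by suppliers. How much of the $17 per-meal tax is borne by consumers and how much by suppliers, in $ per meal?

Before the tax: set 488 − 4P = 4.5P − 132.5 → P* = $73, Q* = 196.
With the tax collected from suppliers, supply shifts: Qs = 4.5(P − 17) − 132.5.
Solving gives Q = 160 with consumers paying $82 and suppliers receiving $65 (the $17 wedge).
Burden on consumers: $9; on suppliers: $8. (They sum to $17.)
The less price-elastic side of the market bears the larger share of a per-unit tax.

Consumers bear $9 per meal; suppliers bear $8 per meal.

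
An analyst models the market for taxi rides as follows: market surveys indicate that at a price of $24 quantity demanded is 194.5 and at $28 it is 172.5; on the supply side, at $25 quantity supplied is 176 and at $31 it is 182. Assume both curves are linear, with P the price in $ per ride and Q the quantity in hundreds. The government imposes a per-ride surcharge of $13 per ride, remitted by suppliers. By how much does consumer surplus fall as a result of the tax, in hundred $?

Demand slope: (172.5 − 194.5)/(28 − 24) = -5.5, so Qd = 326.5 − 5.5P.
Supply slope: (182 − 176)/(31 − 25) = 1, so Qs = P + 151.
Without the tax, 326.5 − 5.5P = P + 151 gives 6.5P = 175.5, so P* = $27 and Q* = 178.
With the tax collected from suppliers, supply shifts: Qs = (P − 13) + 151.
New equilibrium: buyers pay $29, suppliers receive $16, Q = 167. (Wedge: Pb − Ps = 13.)
ΔCS is the trapezoid between Q = 167 and Q = 178 of height $2: ½ · (178 + 167) · 2 = $345.

Consumer surplus falls by $345 hundred.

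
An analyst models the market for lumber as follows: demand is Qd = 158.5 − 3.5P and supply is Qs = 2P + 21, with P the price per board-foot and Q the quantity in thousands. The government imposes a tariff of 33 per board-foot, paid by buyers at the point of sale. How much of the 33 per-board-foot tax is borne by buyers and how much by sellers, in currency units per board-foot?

Before the tax: set 158.5 − 3.5P = 2P + 21 → P* = 25, Q* = 71.
With the tax collected from buyers, demand (in seller-price terms) shifts: Qd = 158.5 − 3.5(P + 33).
Solving gives Q = 29 with buyers paying 37 and sellers receiving 4 (the 33 wedge).
Burden on buyers: 12; on sellers: 21. (They sum to 33.)

Buyers bear 12 per board-foot; sellers bear 21 per board-foot.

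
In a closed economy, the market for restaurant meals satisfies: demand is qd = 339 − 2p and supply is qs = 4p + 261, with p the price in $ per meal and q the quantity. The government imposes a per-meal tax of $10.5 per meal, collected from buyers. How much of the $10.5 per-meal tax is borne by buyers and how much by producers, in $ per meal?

Without the tax, 339 − 2p = 4p + 261 gives 6p = 78, so p* = $13 and q* = 313.
With the tax collected from buyers, demand (in seller-price terms) shifts: qd = 339 − 2(p + 10.5).
New equilibrium: buyers pay $20, producers receive $9.5, q = 299. (Wedge: pb − ps = 10.5.)
Burden on buyers: $7; on producers: $3.5. (They sum to $10.5.)
The less price-elastic side of the market bears the larger share of a per-unit tax.

Buyers bear $7 per meal; producers bear $3.5 per meal.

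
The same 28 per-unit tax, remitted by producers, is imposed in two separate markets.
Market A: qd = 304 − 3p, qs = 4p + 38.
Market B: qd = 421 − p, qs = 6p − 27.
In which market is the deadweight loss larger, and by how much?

Market A, by 336.

Market A: pre-tax p* = 38, q* = 190; post-tax q = 142; deadweight loss = 672.
Market B: pre-tax p* = 64, q* = 357; post-tax q = 333; deadweight loss = 336.
Difference: 672 vs 336 → market A is larger by 336.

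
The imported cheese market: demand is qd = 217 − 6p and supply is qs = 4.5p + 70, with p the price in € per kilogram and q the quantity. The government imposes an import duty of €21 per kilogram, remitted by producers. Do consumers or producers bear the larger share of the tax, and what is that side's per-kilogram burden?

Without the tax, 217 − 6p = 4.5p + 70 gives 10.5p = 147, so p* = €14 and q* = 133.
With the tax collected from producers, supply shifts: qs = 4.5(p − 21) + 70.
New equilibrium: consumers pay €23, producers receive €2, q = 79. (Wedge: pb − ps = 21.)
Per-kilogram burden: consumers €9, producers €12.
Producers take the larger share because supply is less price-elastic here (demand slope 6 vs supply slope 4.5).

Producers bear the larger share: €12 per kilogram.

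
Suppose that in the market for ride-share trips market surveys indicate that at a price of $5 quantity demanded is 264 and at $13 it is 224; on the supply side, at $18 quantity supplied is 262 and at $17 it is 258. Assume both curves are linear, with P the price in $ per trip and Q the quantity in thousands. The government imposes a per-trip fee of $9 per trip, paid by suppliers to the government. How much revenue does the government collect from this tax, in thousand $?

Demand slope: (224 − 264)/(13 − 5) = -5, so Qd = 289 − 5P.
Supply slope: (258 − 262)/(17 − 18) = 4, so Qs = 4P + 190.
Before the tax: set 289 − 5P = 4P + 190 → P* = $11, Q* = 234.
With the tax collected from suppliers, supply shifts: Qs = 4(P − 9) + 190.
Solving gives Q = 214 with buyers paying $15 and suppliers receiving $6 (the $9 wedge).
Revenue = t · Q = 9 · 214 = $1926.

Tax revenue = $1926 thousand.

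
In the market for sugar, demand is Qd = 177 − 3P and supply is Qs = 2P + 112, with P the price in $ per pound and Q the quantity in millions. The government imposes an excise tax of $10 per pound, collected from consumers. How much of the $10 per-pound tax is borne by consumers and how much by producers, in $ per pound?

Consumers bear $4 per pound; producers bear $6 per pound.

Without the tax, 177 − 3P = 2P + 112 gives 5P = 65, so P* = $13 and Q* = 138.
With the tax collected from consumers, demand (in seller-price terms) shifts: Qd = 177 − 3(P + 10).
Solving gives Q = 126 with consumers paying $17 and producers receiving $7 (the $10 wedge).
Burden on consumers: $4; on producers: $6. (They sum to $10.)
The less price-elastic side of the market bears the larger share of a per-unit tax.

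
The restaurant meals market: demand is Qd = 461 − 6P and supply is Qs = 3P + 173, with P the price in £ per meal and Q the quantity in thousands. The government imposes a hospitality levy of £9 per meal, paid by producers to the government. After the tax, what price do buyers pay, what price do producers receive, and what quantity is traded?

Buyers pay £35; producers receive £26; quantity = 251.

Before the tax: set 461 − 6P = 3P + 173 → P* = £32, Q* = 269.
With the tax collected from producers, supply shifts: Qs = 3(P − 9) + 173.
Solving gives Q = 251 with buyers paying £35 and producers receiving £26 (the £9 wedge).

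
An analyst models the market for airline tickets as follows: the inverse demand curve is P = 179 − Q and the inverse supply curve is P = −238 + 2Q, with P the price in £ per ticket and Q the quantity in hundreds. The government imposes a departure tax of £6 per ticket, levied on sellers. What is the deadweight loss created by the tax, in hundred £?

Deadweight loss = £6 hundred.

Rewrite in direct form: Qd = 179 − P and Qs = 0.5P + 119.
Before the tax: set 179 − P = 0.5P + 119 → P* = £40, Q* = 139.
With the tax collected from sellers, supply shifts: Qs = 0.5(P − 6) + 119.
New equilibrium: consumers pay £42, sellers receive £36, Q = 137. (Wedge: Pb − Ps = 6.)
Quantity falls by |ΔQ| = |139 − 137| = 2.
DWL = ½ · t · |ΔQ| = ½ · 6 · 2 = £6.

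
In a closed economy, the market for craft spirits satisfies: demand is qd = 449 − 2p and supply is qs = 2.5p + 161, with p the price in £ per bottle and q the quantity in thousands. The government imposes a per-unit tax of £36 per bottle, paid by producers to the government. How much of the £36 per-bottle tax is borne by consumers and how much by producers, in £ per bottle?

Consumers bear £20 per bottle; producers bear £16 per bottle.

Before the tax: set 449 − 2p = 2.5p + 161 → p* = £64, q* = 321.
With the tax collected from producers, supply shifts: qs = 2.5(p − 36) + 161.
Solving gives q = 281 with consumers paying £84 and producers receiving £48 (the £36 wedge).
Burden on consumers: £20; on producers: £16. (They sum to £36.)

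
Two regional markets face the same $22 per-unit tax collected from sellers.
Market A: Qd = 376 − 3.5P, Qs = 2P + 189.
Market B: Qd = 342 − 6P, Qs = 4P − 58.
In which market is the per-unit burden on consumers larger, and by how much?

Market A: pre-tax P* = $34, Q* = 257; post-tax Q = 229; per-unit burden on consumers = $8.
Market B: pre-tax P* = $40, Q* = 102; post-tax Q = 49.2; per-unit burden on consumers = $8.8.
Difference: $8 vs $8.8 → market B is larger by $0.8.

Market B, by $0.8.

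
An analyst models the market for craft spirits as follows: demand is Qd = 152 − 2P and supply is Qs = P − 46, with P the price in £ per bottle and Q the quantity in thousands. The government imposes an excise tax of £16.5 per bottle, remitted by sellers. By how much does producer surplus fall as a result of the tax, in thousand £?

Producer surplus falls by £159.5 thousand.

Before the tax: set 152 − 2P = P − 46 → P* = £66, Q* = 20.
With the tax collected from sellers, supply shifts: Qs = (P − 16.5) − 46.
New equilibrium: buyers pay £71.5, sellers receive £55, Q = 9. (Wedge: Pb − Ps = 16.5.)
ΔPS is the trapezoid between Q = 9 and Q = 20 of height £11: ½ · (20 + 9) · 11 = £159.5.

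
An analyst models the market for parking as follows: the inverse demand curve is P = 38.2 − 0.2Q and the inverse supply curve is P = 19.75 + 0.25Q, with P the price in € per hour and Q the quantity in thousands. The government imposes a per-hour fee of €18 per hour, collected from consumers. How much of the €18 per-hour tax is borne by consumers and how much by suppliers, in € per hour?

Consumers bear €8 per hour; suppliers bear €10 per hour.

Inverting to Q(P) form: Qd = 191 − 5P; Qs = 4P − 79.
Without the tax, 191 − 5P = 4P − 79 gives 9P = 270, so P* = €30 and Q* = 41.
With the tax collected from consumers, demand (in seller-price terms) shifts: Qd = 191 − 5(P + 18).
Solving gives Q = 1 with consumers paying €38 and suppliers receiving €20 (the €18 wedge).
Burden on consumers: €8; on suppliers: €10. (They sum to €18.)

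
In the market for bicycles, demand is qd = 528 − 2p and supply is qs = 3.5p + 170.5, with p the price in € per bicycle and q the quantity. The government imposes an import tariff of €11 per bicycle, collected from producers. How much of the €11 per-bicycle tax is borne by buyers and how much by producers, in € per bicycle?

Before the tax: set 528 − 2p = 3.5p + 170.5 → p* = €65, q* = 398.
With the tax collected from producers, supply shifts: qs = 3.5(p − 11) + 170.5.
New equilibrium: buyers pay €72, producers receive €61, q = 384. (Wedge: pb − ps = 11.)
Burden on buyers: €7; on producers: €4. (They sum to €11.)
The less price-elastic side of the market bears the larger share of a per-unit tax.

Buyers bear €7 per bicycle; producers bear €4 per bicycle.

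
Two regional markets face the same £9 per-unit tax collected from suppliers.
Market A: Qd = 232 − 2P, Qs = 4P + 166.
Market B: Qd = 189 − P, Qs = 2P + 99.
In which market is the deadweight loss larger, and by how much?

Market A: pre-tax P* = £11, Q* = 210; post-tax Q = 198; deadweight loss = £54.
Market B: pre-tax P* = £30, Q* = 159; post-tax Q = 153; deadweight loss = £27.
Difference: £54 vs £27 → market A is larger by £27.

Market A, by £27.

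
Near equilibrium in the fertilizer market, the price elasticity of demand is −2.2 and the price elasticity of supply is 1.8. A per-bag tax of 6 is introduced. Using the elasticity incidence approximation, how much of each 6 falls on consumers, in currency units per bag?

Incidence ratio: consumers' share ≈ εs / (εs + |εd|) = 1.8 / (1.8 + 2.2) = 0.45.
So consumers bear ≈ 0.45 × 6 = 2.7; producers bear 3.3.

Consumers bear ≈ 2.7 per bag.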